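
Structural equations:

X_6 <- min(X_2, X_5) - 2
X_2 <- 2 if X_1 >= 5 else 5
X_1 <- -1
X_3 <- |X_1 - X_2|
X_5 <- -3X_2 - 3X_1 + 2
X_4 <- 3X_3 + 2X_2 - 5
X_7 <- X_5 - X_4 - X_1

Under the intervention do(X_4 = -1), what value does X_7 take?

The intervention breaks the incoming arrows to X_4: X_4 <- 3X_3 + 2X_2 - 5 no longer applies, and X_4 = -1.
X_2 = 2 if X_1 >= 5 else 5  [with X_1=-1]  = 5
X_5 = -3X_2 - 3X_1 + 2  [with X_2=5, X_1=-1]  = -10
X_7 = X_5 - X_4 - X_1  [with X_5=-10, X_4=-1, X_1=-1]  = -8

-8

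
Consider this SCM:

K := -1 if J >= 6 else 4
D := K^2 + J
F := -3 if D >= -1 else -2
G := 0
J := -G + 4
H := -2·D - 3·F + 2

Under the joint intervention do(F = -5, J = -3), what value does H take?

-9

The joint intervention fixes F = -5, J = -3, removing each variable's own equation.
K = -1 if J >= 6 else 4  [with J=-3]  = 4
D = K^2 + J  [with K=4, J=-3]  = 13
H = -2·D - 3·F + 2  [with D=13, F=-5]  = -9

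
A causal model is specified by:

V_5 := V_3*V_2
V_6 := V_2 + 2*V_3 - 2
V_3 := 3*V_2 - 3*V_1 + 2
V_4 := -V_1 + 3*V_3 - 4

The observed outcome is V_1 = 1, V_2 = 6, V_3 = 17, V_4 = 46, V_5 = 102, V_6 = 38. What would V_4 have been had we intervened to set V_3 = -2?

-11

The intervention breaks the incoming arrows to V_3: V_3 := 3*V_2 - 3*V_1 + 2 no longer applies, and V_3 = -2.
V_4 = -V_1 + 3*V_3 - 4  [with V_1=1, V_3=-2]  = -11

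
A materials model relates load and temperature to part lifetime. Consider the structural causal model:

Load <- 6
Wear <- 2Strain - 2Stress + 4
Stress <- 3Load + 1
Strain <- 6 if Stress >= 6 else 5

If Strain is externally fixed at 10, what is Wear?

The intervention breaks the incoming arrows to Strain: Strain <- 6 if Stress >= 6 else 5 no longer applies, and Strain = 10.
Stress = 3Load + 1  [with Load=6]  = 19
Wear = 2Strain - 2Stress + 4  [with Strain=10, Stress=19]  = -14

-14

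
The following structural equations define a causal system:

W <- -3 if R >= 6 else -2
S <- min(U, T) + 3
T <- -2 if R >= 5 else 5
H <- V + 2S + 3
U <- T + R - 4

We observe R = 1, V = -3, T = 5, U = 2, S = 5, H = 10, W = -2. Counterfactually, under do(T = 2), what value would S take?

do(T=2) replaces the equation T <- -2 if R >= 5 else 5 with the constant T = 2.
U = T + R - 4  [with T=2, R=1]  = -1
S = min(U, T) + 3  [with U=-1, T=2]  = 2

2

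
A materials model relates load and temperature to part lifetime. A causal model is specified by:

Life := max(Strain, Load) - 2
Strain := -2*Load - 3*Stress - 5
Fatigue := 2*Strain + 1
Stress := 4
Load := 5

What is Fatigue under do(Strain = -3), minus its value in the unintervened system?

The intervention breaks the incoming arrows to Strain: Strain := -2*Load - 3*Stress - 5 no longer applies, and Strain = -3.
Fatigue = 2*Strain + 1  [with Strain=-3]  = -5
Without intervention: Strain = -2*Load - 3*Stress - 5  [with Load=5, Stress=4]  = -27; Fatigue = 2*Strain + 1  [with Strain=-27]  = -53.
Change = -5 − (-53) = 48.

48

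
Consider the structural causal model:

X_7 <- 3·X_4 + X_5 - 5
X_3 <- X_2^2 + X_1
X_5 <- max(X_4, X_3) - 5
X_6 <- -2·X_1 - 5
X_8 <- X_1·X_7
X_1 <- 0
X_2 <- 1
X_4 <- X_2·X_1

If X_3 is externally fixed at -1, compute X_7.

-10

The intervention breaks the incoming arrows to X_3: X_3 <- X_2^2 + X_1 no longer applies, and X_3 = -1.
X_4 = X_2·X_1  [with X_2=1, X_1=0]  = 0
X_5 = max(X_4, X_3) - 5  [with X_4=0, X_3=-1]  = -5
X_7 = 3·X_4 + X_5 - 5  [with X_4=0, X_5=-5]  = -10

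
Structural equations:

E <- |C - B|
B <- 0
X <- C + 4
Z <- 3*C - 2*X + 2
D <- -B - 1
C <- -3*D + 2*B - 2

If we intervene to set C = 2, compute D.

-1

Under do(C=2), the mechanism C <- -3*D + 2*B - 2 is discarded; C is fixed at 2.
Since D is not a descendant of the intervened variable, it is unaffected.
D = -B - 1  [with B=0]  = -1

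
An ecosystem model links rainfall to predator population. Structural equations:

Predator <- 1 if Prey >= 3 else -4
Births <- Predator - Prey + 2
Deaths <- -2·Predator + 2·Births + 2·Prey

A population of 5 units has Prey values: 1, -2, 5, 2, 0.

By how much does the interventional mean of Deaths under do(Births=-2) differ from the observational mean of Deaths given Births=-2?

0.4

Under do(Births=-2), Births's equation is replaced by Births=-2 for every unit. Per-unit Deaths: 6, 0, 4, 8, 4. Mean = 4.4.
Observing Births=-2 restricts to units where Births's equation naturally yields -2: Prey ∈ {5, 0}. In that subpopulation Deaths = 4, 4, mean 4.
Difference = 4.4 − 4 = 0.4.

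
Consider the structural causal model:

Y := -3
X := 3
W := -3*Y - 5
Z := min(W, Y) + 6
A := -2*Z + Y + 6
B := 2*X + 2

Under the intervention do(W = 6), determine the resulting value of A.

-3

do(W=6) replaces the equation W := -3*Y - 5 with the constant W = 6.
Z = min(W, Y) + 6  [with W=6, Y=-3]  = 3
A = -2*Z + Y + 6  [with Z=3, Y=-3]  = -3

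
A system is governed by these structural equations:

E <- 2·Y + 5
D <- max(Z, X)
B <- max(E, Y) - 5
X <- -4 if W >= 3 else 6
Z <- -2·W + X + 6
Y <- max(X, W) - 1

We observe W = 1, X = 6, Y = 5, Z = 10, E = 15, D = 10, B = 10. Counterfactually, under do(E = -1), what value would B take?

Under do(E=-1), the mechanism E <- 2·Y + 5 is discarded; E is fixed at -1.
X = -4 if W >= 3 else 6  [with W=1]  = 6
Y = max(X, W) - 1  [with X=6, W=1]  = 5
B = max(E, Y) - 5  [with E=-1, Y=5]  = 0

0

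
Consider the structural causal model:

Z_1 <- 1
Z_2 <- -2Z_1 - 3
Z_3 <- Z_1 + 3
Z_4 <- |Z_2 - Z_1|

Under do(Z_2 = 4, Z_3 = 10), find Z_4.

3

Setting Z_2 = 4, Z_3 = 10 by intervention discards those variables' equations.
Z_4 = |Z_2 - Z_1|  [with Z_2=4, Z_1=1]  = 3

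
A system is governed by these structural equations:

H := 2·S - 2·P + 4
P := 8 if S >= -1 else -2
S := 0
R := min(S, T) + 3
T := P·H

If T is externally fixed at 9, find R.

3

Intervening sets T = 9 and removes its equation (T := P·H).
R = min(S, T) + 3  [with S=0, T=9]  = 3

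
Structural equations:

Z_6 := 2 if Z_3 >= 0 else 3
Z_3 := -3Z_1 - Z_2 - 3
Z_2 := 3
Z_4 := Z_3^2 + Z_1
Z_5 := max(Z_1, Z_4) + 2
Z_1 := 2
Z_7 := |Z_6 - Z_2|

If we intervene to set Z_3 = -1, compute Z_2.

3

Under do(Z_3=-1), the mechanism Z_3 := -3Z_1 - Z_2 - 3 is discarded; Z_3 is fixed at -1.
Since Z_2 is not a descendant of the intervened variable, it is unaffected.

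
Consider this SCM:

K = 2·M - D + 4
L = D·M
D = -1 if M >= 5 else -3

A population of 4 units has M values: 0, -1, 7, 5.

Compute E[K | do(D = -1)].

do(D=-1) breaks D's dependence on M. With D=-1 fixed, K across the units is 5, 3, 19, 15, mean 10.5.

10.5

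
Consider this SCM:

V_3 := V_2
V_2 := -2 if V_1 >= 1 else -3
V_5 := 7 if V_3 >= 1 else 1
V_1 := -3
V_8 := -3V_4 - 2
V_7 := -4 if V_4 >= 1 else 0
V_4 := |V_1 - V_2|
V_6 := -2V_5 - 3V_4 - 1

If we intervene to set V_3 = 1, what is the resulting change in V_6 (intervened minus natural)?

The intervention breaks the incoming arrows to V_3: V_3 := V_2 no longer applies, and V_3 = 1.
V_2 = -2 if V_1 >= 1 else -3  [with V_1=-3]  = -3
V_4 = |V_1 - V_2|  [with V_1=-3, V_2=-3]  = 0
V_5 = 7 if V_3 >= 1 else 1  [with V_3=1]  = 7
V_6 = -2V_5 - 3V_4 - 1  [with V_5=7, V_4=0]  = -15
Without intervention: V_2 = -2 if V_1 >= 1 else -3  [with V_1=-3]  = -3; V_3 = V_2  [with V_2=-3]  = -3; V_4 = |V_1 - V_2|  [with V_1=-3, V_2=-3]  = 0; V_5 = 7 if V_3 >= 1 else 1  [with V_3=-3]  = 1; V_6 = -2V_5 - 3V_4 - 1  [with V_5=1, V_4=0]  = -3.
Change = -15 − (-3) = -12.

-12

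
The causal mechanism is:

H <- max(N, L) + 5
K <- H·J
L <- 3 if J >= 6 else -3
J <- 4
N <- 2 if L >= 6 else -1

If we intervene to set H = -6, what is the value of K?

-24

Intervening sets H = -6 and removes its equation (H <- max(N, L) + 5).
K = H·J  [with H=-6, J=4]  = -24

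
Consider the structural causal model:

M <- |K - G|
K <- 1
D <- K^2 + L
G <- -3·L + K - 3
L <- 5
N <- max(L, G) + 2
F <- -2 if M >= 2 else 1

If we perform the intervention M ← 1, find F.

The intervention breaks the incoming arrows to M: M <- |K - G| no longer applies, and M = 1.
F = -2 if M >= 2 else 1  [with M=1]  = 1

1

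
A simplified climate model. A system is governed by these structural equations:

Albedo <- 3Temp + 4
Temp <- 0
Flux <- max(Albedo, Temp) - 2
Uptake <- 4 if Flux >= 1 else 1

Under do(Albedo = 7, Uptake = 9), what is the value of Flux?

The joint intervention fixes Albedo = 7, Uptake = 9, removing each variable's own equation.
Flux = max(Albedo, Temp) - 2  [with Albedo=7, Temp=0]  = 5

5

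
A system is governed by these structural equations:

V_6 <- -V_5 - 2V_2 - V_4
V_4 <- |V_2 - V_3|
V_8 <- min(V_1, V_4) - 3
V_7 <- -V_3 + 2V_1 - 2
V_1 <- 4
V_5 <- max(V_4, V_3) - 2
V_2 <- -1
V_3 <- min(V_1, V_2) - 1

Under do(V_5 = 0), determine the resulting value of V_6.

1

The intervention breaks the incoming arrows to V_5: V_5 <- max(V_4, V_3) - 2 no longer applies, and V_5 = 0.
V_3 = min(V_1, V_2) - 1  [with V_1=4, V_2=-1]  = -2
V_4 = |V_2 - V_3|  [with V_2=-1, V_3=-2]  = 1
V_6 = -V_5 - 2V_2 - V_4  [with V_5=0, V_2=-1, V_4=1]  = 1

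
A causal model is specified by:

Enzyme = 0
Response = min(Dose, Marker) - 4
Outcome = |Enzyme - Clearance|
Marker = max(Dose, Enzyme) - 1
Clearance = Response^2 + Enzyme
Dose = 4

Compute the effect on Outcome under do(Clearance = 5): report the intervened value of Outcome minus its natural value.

The intervention breaks the incoming arrows to Clearance: Clearance = Response^2 + Enzyme no longer applies, and Clearance = 5.
Outcome = |Enzyme - Clearance|  [with Enzyme=0, Clearance=5]  = 5
Without intervention: Marker = max(Dose, Enzyme) - 1  [with Dose=4, Enzyme=0]  = 3; Response = min(Dose, Marker) - 4  [with Dose=4, Marker=3]  = -1; Clearance = Response^2 + Enzyme  [with Response=-1, Enzyme=0]  = 1; Outcome = |Enzyme - Clearance|  [with Enzyme=0, Clearance=1]  = 1.
Change = 5 − 1 = 4.

4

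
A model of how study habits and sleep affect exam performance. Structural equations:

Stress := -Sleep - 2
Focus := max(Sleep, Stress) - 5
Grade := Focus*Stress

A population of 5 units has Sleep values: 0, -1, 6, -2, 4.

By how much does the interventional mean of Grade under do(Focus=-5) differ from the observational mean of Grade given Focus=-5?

12

The intervention sets Focus=-5 in all 5 units regardless of Sleep. Recomputing Grade per unit gives 10, 5, 40, 0, 30; average 17.
Conditioning on Focus=-5 selects the 2 unit(s) with Sleep ∈ {0, -2}. Their Grade values: 10, 0. Mean = 5.
Difference = 17 − 5 = 12.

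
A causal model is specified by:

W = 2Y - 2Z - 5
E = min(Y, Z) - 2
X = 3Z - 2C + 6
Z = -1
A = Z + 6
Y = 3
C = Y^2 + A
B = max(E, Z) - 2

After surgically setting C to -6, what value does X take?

15

The intervention breaks the incoming arrows to C: C = Y^2 + A no longer applies, and C = -6.
X = 3Z - 2C + 6  [with Z=-1, C=-6]  = 15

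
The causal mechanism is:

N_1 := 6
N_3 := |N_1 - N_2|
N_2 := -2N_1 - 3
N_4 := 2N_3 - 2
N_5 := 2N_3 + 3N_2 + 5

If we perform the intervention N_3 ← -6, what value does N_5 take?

do(N_3=-6) replaces the equation N_3 := |N_1 - N_2| with the constant N_3 = -6.
N_2 = -2N_1 - 3  [with N_1=6]  = -15
N_5 = 2N_3 + 3N_2 + 5  [with N_3=-6, N_2=-15]  = -52

-52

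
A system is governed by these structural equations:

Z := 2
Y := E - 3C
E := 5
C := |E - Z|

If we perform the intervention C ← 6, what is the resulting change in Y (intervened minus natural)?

The intervention breaks the incoming arrows to C: C := |E - Z| no longer applies, and C = 6.
Y = E - 3C  [with E=5, C=6]  = -13
Without intervention: C = |E - Z|  [with E=5, Z=2]  = 3; Y = E - 3C  [with E=5, C=3]  = -4.
Change = -13 − (-4) = -9.

-9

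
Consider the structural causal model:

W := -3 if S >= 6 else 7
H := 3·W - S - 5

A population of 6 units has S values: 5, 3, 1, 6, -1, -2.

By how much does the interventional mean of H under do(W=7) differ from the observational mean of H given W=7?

-0.8

do(W=7) breaks W's dependence on S. With W=7 fixed, H across the units is 11, 13, 15, 10, 17, 18, mean 14.
E[H|W=7] averages over only the 5 units with W=7 (S = 5, 3, 1, -1, -2): H = 11, 13, 15, 17, 18, mean 14.8.
Difference = 14 − 14.8 = -0.8.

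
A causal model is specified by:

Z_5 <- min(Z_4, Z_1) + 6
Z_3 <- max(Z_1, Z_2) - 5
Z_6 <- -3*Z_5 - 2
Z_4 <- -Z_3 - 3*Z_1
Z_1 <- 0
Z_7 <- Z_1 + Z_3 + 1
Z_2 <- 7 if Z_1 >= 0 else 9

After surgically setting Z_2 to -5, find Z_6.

Under do(Z_2=-5), the mechanism Z_2 <- 7 if Z_1 >= 0 else 9 is discarded; Z_2 is fixed at -5.
Z_3 = max(Z_1, Z_2) - 5  [with Z_1=0, Z_2=-5]  = -5
Z_4 = -Z_3 - 3*Z_1  [with Z_3=-5, Z_1=0]  = 5
Z_5 = min(Z_4, Z_1) + 6  [with Z_4=5, Z_1=0]  = 6
Z_6 = -3*Z_5 - 2  [with Z_5=6]  = -20

-20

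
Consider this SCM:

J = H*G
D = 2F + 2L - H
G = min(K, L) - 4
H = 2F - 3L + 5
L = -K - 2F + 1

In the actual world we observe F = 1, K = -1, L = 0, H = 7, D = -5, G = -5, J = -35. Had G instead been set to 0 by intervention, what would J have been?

Intervening sets G = 0 and removes its equation (G = min(K, L) - 4).
L = -K - 2F + 1  [with K=-1, F=1]  = 0
H = 2F - 3L + 5  [with F=1, L=0]  = 7
J = H*G  [with H=7, G=0]  = 0

0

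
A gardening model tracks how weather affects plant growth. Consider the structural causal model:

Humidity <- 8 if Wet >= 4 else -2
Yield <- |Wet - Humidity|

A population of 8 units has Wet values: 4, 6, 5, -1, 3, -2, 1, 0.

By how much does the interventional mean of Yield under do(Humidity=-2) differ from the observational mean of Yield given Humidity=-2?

The intervention sets Humidity=-2 in all 8 units regardless of Wet. Recomputing Yield per unit gives 6, 8, 7, 1, 5, 0, 3, 2; average 4.
E[Yield|Humidity=-2] averages over only the 5 units with Humidity=-2 (Wet = -1, 3, -2, 1, 0): Yield = 1, 5, 0, 3, 2, mean 2.2.
Difference = 4 − 2.2 = 1.8.

1.8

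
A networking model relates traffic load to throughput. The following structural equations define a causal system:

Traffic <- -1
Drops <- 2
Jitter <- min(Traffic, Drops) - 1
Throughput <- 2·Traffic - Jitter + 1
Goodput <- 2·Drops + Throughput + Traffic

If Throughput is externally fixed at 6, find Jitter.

-2

Under do(Throughput=6), the mechanism Throughput <- 2·Traffic - Jitter + 1 is discarded; Throughput is fixed at 6.
Since Jitter is not a descendant of the intervened variable, it is unaffected.
Jitter = min(Traffic, Drops) - 1  [with Traffic=-1, Drops=2]  = -2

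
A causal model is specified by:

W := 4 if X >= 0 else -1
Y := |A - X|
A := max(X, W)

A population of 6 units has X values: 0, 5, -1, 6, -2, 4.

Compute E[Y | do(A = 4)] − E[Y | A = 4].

do(A=4) breaks A's dependence on X. With A=4 fixed, Y across the units is 4, 1, 5, 2, 6, 0, mean 3.
Conditioning on A=4 selects the 2 unit(s) with X ∈ {0, 4}. Their Y values: 4, 0. Mean = 2.
Difference = 3 − 2 = 1.

1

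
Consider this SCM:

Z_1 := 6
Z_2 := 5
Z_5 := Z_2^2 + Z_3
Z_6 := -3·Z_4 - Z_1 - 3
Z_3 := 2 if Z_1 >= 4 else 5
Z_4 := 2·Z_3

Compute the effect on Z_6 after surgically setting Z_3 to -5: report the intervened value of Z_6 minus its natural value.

42

The intervention breaks the incoming arrows to Z_3: Z_3 := 2 if Z_1 >= 4 else 5 no longer applies, and Z_3 = -5.
Z_4 = 2·Z_3  [with Z_3=-5]  = -10
Z_6 = -3·Z_4 - Z_1 - 3  [with Z_4=-10, Z_1=6]  = 21
Without intervention: Z_3 = 2 if Z_1 >= 4 else 5  [with Z_1=6]  = 2; Z_4 = 2·Z_3  [with Z_3=2]  = 4; Z_6 = -3·Z_4 - Z_1 - 3  [with Z_4=4, Z_1=6]  = -21.
Change = 21 − (-21) = 42.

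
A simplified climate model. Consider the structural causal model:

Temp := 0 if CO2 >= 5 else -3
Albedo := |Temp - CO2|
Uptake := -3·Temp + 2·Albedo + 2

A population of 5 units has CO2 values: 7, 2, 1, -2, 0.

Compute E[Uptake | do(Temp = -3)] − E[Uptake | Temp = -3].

do(Temp=-3) breaks Temp's dependence on CO2. With Temp=-3 fixed, Uptake across the units is 31, 21, 19, 13, 17, mean 20.2.
Observing Temp=-3 restricts to units where Temp's equation naturally yields -3: CO2 ∈ {2, 1, -2, 0}. In that subpopulation Uptake = 21, 19, 13, 17, mean 17.5.
Difference = 20.2 − 17.5 = 2.7.

2.7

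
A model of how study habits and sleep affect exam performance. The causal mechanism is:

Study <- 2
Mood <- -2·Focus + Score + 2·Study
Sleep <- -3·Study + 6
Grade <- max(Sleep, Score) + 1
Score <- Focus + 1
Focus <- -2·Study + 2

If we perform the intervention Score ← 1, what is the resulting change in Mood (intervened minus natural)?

Intervening sets Score = 1 and removes its equation (Score <- Focus + 1).
Focus = -2·Study + 2  [with Study=2]  = -2
Mood = -2·Focus + Score + 2·Study  [with Focus=-2, Score=1, Study=2]  = 9
Without intervention: Focus = -2·Study + 2  [with Study=2]  = -2; Score = Focus + 1  [with Focus=-2]  = -1; Mood = -2·Focus + Score + 2·Study  [with Focus=-2, Score=-1, Study=2]  = 7.
Change = 9 − 7 = 2.

2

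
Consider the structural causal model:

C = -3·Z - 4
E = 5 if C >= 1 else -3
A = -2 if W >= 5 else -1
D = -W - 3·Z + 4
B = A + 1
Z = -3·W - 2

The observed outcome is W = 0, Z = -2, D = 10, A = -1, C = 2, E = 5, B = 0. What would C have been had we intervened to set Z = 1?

-7

do(Z=1) replaces the equation Z = -3·W - 2 with the constant Z = 1.
C = -3·Z - 4  [with Z=1]  = -7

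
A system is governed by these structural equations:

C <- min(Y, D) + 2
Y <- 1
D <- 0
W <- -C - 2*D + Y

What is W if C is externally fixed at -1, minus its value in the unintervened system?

The intervention breaks the incoming arrows to C: C <- min(Y, D) + 2 no longer applies, and C = -1.
W = -C - 2*D + Y  [with C=-1, D=0, Y=1]  = 2
Without intervention: C = min(Y, D) + 2  [with Y=1, D=0]  = 2; W = -C - 2*D + Y  [with C=2, D=0, Y=1]  = -1.
Change = 2 − (-1) = 3.

3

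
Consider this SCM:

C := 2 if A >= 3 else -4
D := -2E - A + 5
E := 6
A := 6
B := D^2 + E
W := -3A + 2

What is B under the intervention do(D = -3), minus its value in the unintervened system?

-160

Intervening sets D = -3 and removes its equation (D := -2E - A + 5).
B = D^2 + E  [with D=-3, E=6]  = 15
Without intervention: D = -2E - A + 5  [with E=6, A=6]  = -13; B = D^2 + E  [with D=-13, E=6]  = 175.
Change = 15 − 175 = -160.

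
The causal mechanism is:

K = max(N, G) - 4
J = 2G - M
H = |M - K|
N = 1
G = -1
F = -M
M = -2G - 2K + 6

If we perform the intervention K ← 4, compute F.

0

The intervention breaks the incoming arrows to K: K = max(N, G) - 4 no longer applies, and K = 4.
M = -2G - 2K + 6  [with G=-1, K=4]  = 0
F = -M  [with M=0]  = 0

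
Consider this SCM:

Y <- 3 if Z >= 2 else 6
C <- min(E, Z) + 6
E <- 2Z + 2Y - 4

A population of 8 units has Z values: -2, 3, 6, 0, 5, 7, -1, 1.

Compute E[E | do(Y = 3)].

6.75

do(Y=3) breaks Y's dependence on Z. With Y=3 fixed, E across the units is -2, 8, 14, 2, 12, 16, 0, 4, mean 6.75.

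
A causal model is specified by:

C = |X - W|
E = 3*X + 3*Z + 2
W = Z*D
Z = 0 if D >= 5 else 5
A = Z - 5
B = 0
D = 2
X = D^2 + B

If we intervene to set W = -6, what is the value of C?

Intervening sets W = -6 and removes its equation (W = Z*D).
X = D^2 + B  [with D=2, B=0]  = 4
C = |X - W|  [with X=4, W=-6]  = 10

10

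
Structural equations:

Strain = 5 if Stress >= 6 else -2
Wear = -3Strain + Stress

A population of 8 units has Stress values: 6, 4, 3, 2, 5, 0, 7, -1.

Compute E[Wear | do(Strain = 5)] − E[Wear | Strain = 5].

-3.25

do(Strain=5) breaks Strain's dependence on Stress. With Strain=5 fixed, Wear across the units is -9, -11, -12, -13, -10, -15, -8, -16, mean -11.75.
Observing Strain=5 restricts to units where Strain's equation naturally yields 5: Stress ∈ {6, 7}. In that subpopulation Wear = -9, -8, mean -8.5.
Difference = -11.75 − (-8.5) = -3.25.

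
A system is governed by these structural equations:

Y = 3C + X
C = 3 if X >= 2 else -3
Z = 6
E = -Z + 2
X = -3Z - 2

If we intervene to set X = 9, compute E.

-4

do(X=9) replaces the equation X = -3Z - 2 with the constant X = 9.
Since E is not a descendant of the intervened variable, it is unaffected.
E = -Z + 2  [with Z=6]  = -4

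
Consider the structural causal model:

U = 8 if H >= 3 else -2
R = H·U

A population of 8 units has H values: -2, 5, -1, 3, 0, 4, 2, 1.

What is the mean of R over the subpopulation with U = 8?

32

Conditioning on U=8 selects the 3 unit(s) with H ∈ {5, 3, 4}. Their R values: 40, 24, 32. Mean = 32.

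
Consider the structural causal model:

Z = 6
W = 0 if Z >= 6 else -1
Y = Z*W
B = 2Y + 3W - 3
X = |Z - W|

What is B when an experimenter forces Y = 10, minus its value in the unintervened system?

20

The intervention breaks the incoming arrows to Y: Y = Z*W no longer applies, and Y = 10.
W = 0 if Z >= 6 else -1  [with Z=6]  = 0
B = 2Y + 3W - 3  [with Y=10, W=0]  = 17
Without intervention: W = 0 if Z >= 6 else -1  [with Z=6]  = 0; Y = Z*W  [with Z=6, W=0]  = 0; B = 2Y + 3W - 3  [with Y=0, W=0]  = -3.
Change = 17 − (-3) = 20.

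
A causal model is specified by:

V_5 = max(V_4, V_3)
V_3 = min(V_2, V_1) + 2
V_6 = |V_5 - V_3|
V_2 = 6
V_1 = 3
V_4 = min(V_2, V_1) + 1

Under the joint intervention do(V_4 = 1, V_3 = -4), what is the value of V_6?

The joint intervention fixes V_4 = 1, V_3 = -4, removing each variable's own equation.
V_5 = max(V_4, V_3)  [with V_4=1, V_3=-4]  = 1
V_6 = |V_5 - V_3|  [with V_5=1, V_3=-4]  = 5

5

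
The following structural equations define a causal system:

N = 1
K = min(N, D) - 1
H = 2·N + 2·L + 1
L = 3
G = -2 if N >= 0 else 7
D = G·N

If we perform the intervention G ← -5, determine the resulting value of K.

-6

Under do(G=-5), the mechanism G = -2 if N >= 0 else 7 is discarded; G is fixed at -5.
D = G·N  [with G=-5, N=1]  = -5
K = min(N, D) - 1  [with N=1, D=-5]  = -6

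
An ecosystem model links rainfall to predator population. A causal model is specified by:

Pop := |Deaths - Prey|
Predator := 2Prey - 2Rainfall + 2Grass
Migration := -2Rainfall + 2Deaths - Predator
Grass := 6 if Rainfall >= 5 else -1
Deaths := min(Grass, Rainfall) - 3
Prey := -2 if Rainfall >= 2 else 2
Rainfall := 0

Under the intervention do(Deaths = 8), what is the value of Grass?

-1

Under do(Deaths=8), the mechanism Deaths := min(Grass, Rainfall) - 3 is discarded; Deaths is fixed at 8.
No directed path runs from Deaths to Grass, so Grass keeps its natural value.
Grass = 6 if Rainfall >= 5 else -1  [with Rainfall=0]  = -1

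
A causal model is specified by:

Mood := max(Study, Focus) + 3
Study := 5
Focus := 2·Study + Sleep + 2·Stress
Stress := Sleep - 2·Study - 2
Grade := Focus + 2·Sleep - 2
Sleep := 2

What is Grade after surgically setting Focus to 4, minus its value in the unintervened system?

Under do(Focus=4), the mechanism Focus := 2·Study + Sleep + 2·Stress is discarded; Focus is fixed at 4.
Grade = Focus + 2·Sleep - 2  [with Focus=4, Sleep=2]  = 6
Without intervention: Stress = Sleep - 2·Study - 2  [with Sleep=2, Study=5]  = -10; Focus = 2·Study + Sleep + 2·Stress  [with Study=5, Sleep=2, Stress=-10]  = -8; Grade = Focus + 2·Sleep - 2  [with Focus=-8, Sleep=2]  = -6.
Change = 6 − (-6) = 12.

12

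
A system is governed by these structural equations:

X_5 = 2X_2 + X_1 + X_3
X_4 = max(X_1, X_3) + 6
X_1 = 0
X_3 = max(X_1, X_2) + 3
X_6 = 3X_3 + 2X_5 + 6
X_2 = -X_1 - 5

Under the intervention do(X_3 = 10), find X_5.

do(X_3=10) replaces the equation X_3 = max(X_1, X_2) + 3 with the constant X_3 = 10.
X_2 = -X_1 - 5  [with X_1=0]  = -5
X_5 = 2X_2 + X_1 + X_3  [with X_2=-5, X_1=0, X_3=10]  = 0

0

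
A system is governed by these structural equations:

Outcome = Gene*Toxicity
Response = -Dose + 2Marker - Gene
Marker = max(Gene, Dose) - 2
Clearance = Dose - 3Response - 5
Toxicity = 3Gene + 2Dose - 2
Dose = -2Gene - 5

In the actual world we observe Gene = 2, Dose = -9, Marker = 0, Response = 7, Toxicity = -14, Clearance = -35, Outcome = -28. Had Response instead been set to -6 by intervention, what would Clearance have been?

Under do(Response=-6), the mechanism Response = -Dose + 2Marker - Gene is discarded; Response is fixed at -6.
Dose = -2Gene - 5  [with Gene=2]  = -9
Clearance = Dose - 3Response - 5  [with Dose=-9, Response=-6]  = 4

4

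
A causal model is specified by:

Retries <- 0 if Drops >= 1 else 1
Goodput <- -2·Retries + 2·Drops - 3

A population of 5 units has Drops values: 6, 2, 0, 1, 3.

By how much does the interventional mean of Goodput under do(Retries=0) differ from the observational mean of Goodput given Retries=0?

The intervention sets Retries=0 in all 5 units regardless of Drops. Recomputing Goodput per unit gives 9, 1, -3, -1, 3; average 1.8.
Observing Retries=0 restricts to units where Retries's equation naturally yields 0: Drops ∈ {6, 2, 1, 3}. In that subpopulation Goodput = 9, 1, -1, 3, mean 3.
Difference = 1.8 − 3 = -1.2.

-1.2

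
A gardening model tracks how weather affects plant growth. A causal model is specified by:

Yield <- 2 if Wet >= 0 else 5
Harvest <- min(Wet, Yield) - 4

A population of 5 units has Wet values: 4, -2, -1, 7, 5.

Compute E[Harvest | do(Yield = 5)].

Every unit gets Yield=5 under the intervention. Harvest values become 0, -6, -5, 1, 1; E[Harvest|do(Yield=5)] = -1.8.

-1.8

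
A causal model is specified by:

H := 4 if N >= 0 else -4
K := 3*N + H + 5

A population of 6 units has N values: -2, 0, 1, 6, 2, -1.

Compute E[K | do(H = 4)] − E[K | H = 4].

-3.75

Under do(H=4), H's equation is replaced by H=4 for every unit. Per-unit K: 3, 9, 12, 27, 15, 6. Mean = 12.
E[K|H=4] averages over only the 4 units with H=4 (N = 0, 1, 6, 2): K = 9, 12, 27, 15, mean 15.75.
Difference = 12 − 15.75 = -3.75.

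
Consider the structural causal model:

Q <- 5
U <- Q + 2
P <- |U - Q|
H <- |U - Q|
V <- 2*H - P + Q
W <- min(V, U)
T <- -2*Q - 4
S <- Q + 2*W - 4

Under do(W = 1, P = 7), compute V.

Under do(W = 1, P = 7), each intervened variable's structural equation is replaced by its fixed value.
U = Q + 2  [with Q=5]  = 7
H = |U - Q|  [with U=7, Q=5]  = 2
V = 2*H - P + Q  [with H=2, P=7, Q=5]  = 2

2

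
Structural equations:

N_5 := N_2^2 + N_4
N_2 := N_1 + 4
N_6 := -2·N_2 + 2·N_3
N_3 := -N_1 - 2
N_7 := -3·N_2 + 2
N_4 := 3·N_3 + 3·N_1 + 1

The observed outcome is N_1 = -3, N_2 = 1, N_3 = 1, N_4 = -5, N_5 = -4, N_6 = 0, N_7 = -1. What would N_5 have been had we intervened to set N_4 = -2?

Intervening sets N_4 = -2 and removes its equation (N_4 := 3·N_3 + 3·N_1 + 1).
N_2 = N_1 + 4  [with N_1=-3]  = 1
N_5 = N_2^2 + N_4  [with N_2=1, N_4=-2]  = -1

-1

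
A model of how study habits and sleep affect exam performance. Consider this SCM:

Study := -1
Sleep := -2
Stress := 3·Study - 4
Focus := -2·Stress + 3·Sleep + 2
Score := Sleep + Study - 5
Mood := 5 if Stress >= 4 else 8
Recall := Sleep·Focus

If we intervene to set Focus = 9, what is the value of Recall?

-18

The intervention breaks the incoming arrows to Focus: Focus := -2·Stress + 3·Sleep + 2 no longer applies, and Focus = 9.
Recall = Sleep·Focus  [with Sleep=-2, Focus=9]  = -18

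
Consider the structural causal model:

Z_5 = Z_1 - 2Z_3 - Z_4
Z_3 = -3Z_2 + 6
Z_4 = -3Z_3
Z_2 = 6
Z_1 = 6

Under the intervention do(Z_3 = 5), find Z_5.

do(Z_3=5) replaces the equation Z_3 = -3Z_2 + 6 with the constant Z_3 = 5.
Z_4 = -3Z_3  [with Z_3=5]  = -15
Z_5 = Z_1 - 2Z_3 - Z_4  [with Z_1=6, Z_3=5, Z_4=-15]  = 11

11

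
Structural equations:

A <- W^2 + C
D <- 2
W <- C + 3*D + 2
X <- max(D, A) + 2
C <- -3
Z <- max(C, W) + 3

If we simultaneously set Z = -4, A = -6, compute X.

4

Setting Z = -4, A = -6 by intervention discards those variables' equations.
X = max(D, A) + 2  [with D=2, A=-6]  = 4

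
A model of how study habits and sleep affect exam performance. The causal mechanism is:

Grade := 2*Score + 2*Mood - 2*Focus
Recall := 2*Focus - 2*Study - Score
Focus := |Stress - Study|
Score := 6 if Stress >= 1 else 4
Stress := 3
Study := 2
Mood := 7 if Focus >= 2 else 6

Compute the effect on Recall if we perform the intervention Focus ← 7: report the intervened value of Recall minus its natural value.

12

The intervention breaks the incoming arrows to Focus: Focus := |Stress - Study| no longer applies, and Focus = 7.
Score = 6 if Stress >= 1 else 4  [with Stress=3]  = 6
Recall = 2*Focus - 2*Study - Score  [with Focus=7, Study=2, Score=6]  = 4
Without intervention: Focus = |Stress - Study|  [with Stress=3, Study=2]  = 1; Score = 6 if Stress >= 1 else 4  [with Stress=3]  = 6; Recall = 2*Focus - 2*Study - Score  [with Focus=1, Study=2, Score=6]  = -8.
Change = 4 − (-8) = 12.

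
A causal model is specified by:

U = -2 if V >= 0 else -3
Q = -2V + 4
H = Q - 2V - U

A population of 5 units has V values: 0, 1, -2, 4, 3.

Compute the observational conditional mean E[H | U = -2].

Conditioning on U=-2 selects the 4 unit(s) with V ∈ {0, 1, 4, 3}. Their H values: 6, 2, -10, -6. Mean = -2.

-2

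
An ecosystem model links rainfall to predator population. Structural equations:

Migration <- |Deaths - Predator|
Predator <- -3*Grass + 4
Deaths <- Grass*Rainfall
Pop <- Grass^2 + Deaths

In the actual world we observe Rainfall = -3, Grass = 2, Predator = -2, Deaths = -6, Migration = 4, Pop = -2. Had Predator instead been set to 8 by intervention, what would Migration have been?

14

do(Predator=8) replaces the equation Predator <- -3*Grass + 4 with the constant Predator = 8.
Deaths = Grass*Rainfall  [with Grass=2, Rainfall=-3]  = -6
Migration = |Deaths - Predator|  [with Deaths=-6, Predator=8]  = 14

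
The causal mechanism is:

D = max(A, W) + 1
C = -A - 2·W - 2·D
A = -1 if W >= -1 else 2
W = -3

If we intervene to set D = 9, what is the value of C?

-14

The intervention breaks the incoming arrows to D: D = max(A, W) + 1 no longer applies, and D = 9.
A = -1 if W >= -1 else 2  [with W=-3]  = 2
C = -A - 2·W - 2·D  [with A=2, W=-3, D=9]  = -14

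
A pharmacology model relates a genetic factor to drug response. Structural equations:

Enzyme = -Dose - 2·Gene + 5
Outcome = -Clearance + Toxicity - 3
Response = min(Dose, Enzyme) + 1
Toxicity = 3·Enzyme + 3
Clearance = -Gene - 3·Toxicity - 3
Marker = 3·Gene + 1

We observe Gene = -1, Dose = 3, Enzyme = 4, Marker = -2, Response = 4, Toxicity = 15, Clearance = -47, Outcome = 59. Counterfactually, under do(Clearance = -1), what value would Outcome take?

13

do(Clearance=-1) replaces the equation Clearance = -Gene - 3·Toxicity - 3 with the constant Clearance = -1.
Enzyme = -Dose - 2·Gene + 5  [with Dose=3, Gene=-1]  = 4
Toxicity = 3·Enzyme + 3  [with Enzyme=4]  = 15
Outcome = -Clearance + Toxicity - 3  [with Clearance=-1, Toxicity=15]  = 13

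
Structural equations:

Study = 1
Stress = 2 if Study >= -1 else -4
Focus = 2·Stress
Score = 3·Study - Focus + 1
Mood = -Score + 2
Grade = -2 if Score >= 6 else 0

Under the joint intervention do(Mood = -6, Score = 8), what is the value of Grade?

Setting Mood = -6, Score = 8 by intervention discards those variables' equations.
Grade = -2 if Score >= 6 else 0  [with Score=8]  = -2

-2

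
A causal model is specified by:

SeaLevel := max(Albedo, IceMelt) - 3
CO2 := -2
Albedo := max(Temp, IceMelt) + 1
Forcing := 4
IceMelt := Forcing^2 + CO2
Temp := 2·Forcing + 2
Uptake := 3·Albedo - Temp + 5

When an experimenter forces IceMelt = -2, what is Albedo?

11

Intervening sets IceMelt = -2 and removes its equation (IceMelt := Forcing^2 + CO2).
Temp = 2·Forcing + 2  [with Forcing=4]  = 10
Albedo = max(Temp, IceMelt) + 1  [with Temp=10, IceMelt=-2]  = 11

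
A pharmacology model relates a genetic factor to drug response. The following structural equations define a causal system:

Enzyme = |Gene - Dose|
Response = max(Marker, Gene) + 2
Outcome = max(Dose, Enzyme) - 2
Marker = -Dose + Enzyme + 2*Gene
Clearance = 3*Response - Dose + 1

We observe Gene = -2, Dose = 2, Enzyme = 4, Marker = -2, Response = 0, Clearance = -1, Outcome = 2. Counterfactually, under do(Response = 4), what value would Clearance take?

The intervention breaks the incoming arrows to Response: Response = max(Marker, Gene) + 2 no longer applies, and Response = 4.
Clearance = 3*Response - Dose + 1  [with Response=4, Dose=2]  = 11

11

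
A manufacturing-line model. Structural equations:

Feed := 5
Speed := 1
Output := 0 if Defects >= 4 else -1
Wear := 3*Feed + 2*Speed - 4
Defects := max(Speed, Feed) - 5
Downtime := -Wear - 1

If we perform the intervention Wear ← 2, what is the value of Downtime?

-3

The intervention breaks the incoming arrows to Wear: Wear := 3*Feed + 2*Speed - 4 no longer applies, and Wear = 2.
Downtime = -Wear - 1  [with Wear=2]  = -3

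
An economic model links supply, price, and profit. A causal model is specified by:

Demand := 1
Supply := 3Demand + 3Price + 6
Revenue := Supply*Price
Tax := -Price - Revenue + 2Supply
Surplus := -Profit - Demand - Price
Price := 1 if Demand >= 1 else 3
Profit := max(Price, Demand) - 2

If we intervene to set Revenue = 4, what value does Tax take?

Intervening sets Revenue = 4 and removes its equation (Revenue := Supply*Price).
Price = 1 if Demand >= 1 else 3  [with Demand=1]  = 1
Supply = 3Demand + 3Price + 6  [with Demand=1, Price=1]  = 12
Tax = -Price - Revenue + 2Supply  [with Price=1, Revenue=4, Supply=12]  = 19

19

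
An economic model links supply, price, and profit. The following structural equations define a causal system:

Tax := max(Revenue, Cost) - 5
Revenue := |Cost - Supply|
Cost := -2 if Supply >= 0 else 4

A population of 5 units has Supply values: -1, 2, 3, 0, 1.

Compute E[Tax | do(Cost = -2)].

Under do(Cost=-2), Cost's equation is replaced by Cost=-2 for every unit. Per-unit Tax: -4, -1, 0, -3, -2. Mean = -2.

-2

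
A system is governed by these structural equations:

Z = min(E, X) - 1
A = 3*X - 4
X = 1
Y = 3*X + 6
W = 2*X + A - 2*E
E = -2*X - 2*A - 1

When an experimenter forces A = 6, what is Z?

Under do(A=6), the mechanism A = 3*X - 4 is discarded; A is fixed at 6.
E = -2*X - 2*A - 1  [with X=1, A=6]  = -15
Z = min(E, X) - 1  [with E=-15, X=1]  = -16

-16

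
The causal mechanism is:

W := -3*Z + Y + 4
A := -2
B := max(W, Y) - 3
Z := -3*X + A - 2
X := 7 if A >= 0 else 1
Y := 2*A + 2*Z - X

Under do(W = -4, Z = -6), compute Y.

Under do(W = -4, Z = -6), each intervened variable's structural equation is replaced by its fixed value.
X = 7 if A >= 0 else 1  [with A=-2]  = 1
Y = 2*A + 2*Z - X  [with A=-2, Z=-6, X=1]  = -17

-17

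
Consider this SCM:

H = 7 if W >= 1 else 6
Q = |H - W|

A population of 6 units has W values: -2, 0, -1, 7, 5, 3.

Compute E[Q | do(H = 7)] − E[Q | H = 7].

3

The intervention sets H=7 in all 6 units regardless of W. Recomputing Q per unit gives 9, 7, 8, 0, 2, 4; average 5.
E[Q|H=7] averages over only the 3 units with H=7 (W = 7, 5, 3): Q = 0, 2, 4, mean 2.
Difference = 5 − 2 = 3.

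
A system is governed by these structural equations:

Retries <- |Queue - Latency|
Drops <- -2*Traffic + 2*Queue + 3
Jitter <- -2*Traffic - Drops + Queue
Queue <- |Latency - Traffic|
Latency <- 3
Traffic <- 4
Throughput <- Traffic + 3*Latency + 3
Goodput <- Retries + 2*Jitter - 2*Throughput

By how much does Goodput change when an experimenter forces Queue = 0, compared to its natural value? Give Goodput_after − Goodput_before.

The intervention breaks the incoming arrows to Queue: Queue <- |Latency - Traffic| no longer applies, and Queue = 0.
Drops = -2*Traffic + 2*Queue + 3  [with Traffic=4, Queue=0]  = -5
Retries = |Queue - Latency|  [with Queue=0, Latency=3]  = 3
Jitter = -2*Traffic - Drops + Queue  [with Traffic=4, Drops=-5, Queue=0]  = -3
Throughput = Traffic + 3*Latency + 3  [with Traffic=4, Latency=3]  = 16
Goodput = Retries + 2*Jitter - 2*Throughput  [with Retries=3, Jitter=-3, Throughput=16]  = -35
Without intervention: Queue = |Latency - Traffic|  [with Latency=3, Traffic=4]  = 1; Drops = -2*Traffic + 2*Queue + 3  [with Traffic=4, Queue=1]  = -3; Retries = |Queue - Latency|  [with Queue=1, Latency=3]  = 2; Jitter = -2*Traffic - Drops + Queue  [with Traffic=4, Drops=-3, Queue=1]  = -4; Throughput = Traffic + 3*Latency + 3  [with Traffic=4, Latency=3]  = 16; Goodput = Retries + 2*Jitter - 2*Throughput  [with Retries=2, Jitter=-4, Throughput=16]  = -38.
Change = -35 − (-38) = 3.

3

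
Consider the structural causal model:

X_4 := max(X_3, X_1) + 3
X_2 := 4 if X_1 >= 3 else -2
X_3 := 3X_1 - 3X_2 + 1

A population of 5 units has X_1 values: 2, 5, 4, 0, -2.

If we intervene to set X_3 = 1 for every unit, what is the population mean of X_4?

5.6

Under do(X_3=1), X_3's equation is replaced by X_3=1 for every unit. Per-unit X_4: 5, 8, 7, 4, 4. Mean = 5.6.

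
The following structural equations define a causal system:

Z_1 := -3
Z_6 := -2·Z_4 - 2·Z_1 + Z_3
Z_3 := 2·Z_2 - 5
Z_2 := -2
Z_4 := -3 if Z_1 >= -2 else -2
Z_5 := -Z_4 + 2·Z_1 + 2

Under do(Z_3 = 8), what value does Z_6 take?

The intervention breaks the incoming arrows to Z_3: Z_3 := 2·Z_2 - 5 no longer applies, and Z_3 = 8.
Z_4 = -3 if Z_1 >= -2 else -2  [with Z_1=-3]  = -2
Z_6 = -2·Z_4 - 2·Z_1 + Z_3  [with Z_4=-2, Z_1=-3, Z_3=8]  = 18

18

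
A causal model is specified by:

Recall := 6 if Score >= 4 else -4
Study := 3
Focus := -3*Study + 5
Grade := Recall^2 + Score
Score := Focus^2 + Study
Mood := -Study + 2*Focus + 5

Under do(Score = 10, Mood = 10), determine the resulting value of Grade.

Setting Score = 10, Mood = 10 by intervention discards those variables' equations.
Recall = 6 if Score >= 4 else -4  [with Score=10]  = 6
Grade = Recall^2 + Score  [with Recall=6, Score=10]  = 46

46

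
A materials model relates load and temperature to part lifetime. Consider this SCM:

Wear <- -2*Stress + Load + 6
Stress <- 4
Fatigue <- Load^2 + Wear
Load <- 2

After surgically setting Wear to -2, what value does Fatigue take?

The intervention breaks the incoming arrows to Wear: Wear <- -2*Stress + Load + 6 no longer applies, and Wear = -2.
Fatigue = Load^2 + Wear  [with Load=2, Wear=-2]  = 2

2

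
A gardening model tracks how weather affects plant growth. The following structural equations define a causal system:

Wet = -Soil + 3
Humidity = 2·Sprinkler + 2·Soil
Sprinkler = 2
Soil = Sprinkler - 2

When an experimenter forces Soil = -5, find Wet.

The intervention breaks the incoming arrows to Soil: Soil = Sprinkler - 2 no longer applies, and Soil = -5.
Wet = -Soil + 3  [with Soil=-5]  = 8

8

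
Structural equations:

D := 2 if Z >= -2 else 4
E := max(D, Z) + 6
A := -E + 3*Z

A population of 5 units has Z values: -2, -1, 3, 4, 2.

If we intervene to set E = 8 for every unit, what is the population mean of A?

-4.4

Under do(E=8), E's equation is replaced by E=8 for every unit. Per-unit A: -14, -11, 1, 4, -2. Mean = -4.4.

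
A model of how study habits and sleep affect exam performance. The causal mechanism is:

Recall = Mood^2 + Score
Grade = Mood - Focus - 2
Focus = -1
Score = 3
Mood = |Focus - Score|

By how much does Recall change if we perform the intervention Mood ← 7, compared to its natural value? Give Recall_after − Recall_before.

33

The intervention breaks the incoming arrows to Mood: Mood = |Focus - Score| no longer applies, and Mood = 7.
Recall = Mood^2 + Score  [with Mood=7, Score=3]  = 52
Without intervention: Mood = |Focus - Score|  [with Focus=-1, Score=3]  = 4; Recall = Mood^2 + Score  [with Mood=4, Score=3]  = 19.
Change = 52 − 19 = 33.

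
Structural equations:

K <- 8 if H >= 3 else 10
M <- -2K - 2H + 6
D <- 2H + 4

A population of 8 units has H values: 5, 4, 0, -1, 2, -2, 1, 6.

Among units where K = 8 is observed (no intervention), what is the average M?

Observing K=8 restricts to units where K's equation naturally yields 8: H ∈ {5, 4, 6}. In that subpopulation M = -20, -18, -22, mean -20.

-20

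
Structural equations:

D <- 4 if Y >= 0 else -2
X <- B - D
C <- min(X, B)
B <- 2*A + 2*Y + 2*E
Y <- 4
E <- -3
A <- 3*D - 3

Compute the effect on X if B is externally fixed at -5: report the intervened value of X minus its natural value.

-25

The intervention breaks the incoming arrows to B: B <- 2*A + 2*Y + 2*E no longer applies, and B = -5.
D = 4 if Y >= 0 else -2  [with Y=4]  = 4
X = B - D  [with B=-5, D=4]  = -9
Without intervention: D = 4 if Y >= 0 else -2  [with Y=4]  = 4; A = 3*D - 3  [with D=4]  = 9; B = 2*A + 2*Y + 2*E  [with A=9, Y=4, E=-3]  = 20; X = B - D  [with B=20, D=4]  = 16.
Change = -9 − 16 = -25.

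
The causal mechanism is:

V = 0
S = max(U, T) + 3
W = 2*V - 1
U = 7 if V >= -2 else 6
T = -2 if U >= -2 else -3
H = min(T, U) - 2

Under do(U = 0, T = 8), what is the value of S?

Under do(U = 0, T = 8), each intervened variable's structural equation is replaced by its fixed value.
S = max(U, T) + 3  [with U=0, T=8]  = 11

11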